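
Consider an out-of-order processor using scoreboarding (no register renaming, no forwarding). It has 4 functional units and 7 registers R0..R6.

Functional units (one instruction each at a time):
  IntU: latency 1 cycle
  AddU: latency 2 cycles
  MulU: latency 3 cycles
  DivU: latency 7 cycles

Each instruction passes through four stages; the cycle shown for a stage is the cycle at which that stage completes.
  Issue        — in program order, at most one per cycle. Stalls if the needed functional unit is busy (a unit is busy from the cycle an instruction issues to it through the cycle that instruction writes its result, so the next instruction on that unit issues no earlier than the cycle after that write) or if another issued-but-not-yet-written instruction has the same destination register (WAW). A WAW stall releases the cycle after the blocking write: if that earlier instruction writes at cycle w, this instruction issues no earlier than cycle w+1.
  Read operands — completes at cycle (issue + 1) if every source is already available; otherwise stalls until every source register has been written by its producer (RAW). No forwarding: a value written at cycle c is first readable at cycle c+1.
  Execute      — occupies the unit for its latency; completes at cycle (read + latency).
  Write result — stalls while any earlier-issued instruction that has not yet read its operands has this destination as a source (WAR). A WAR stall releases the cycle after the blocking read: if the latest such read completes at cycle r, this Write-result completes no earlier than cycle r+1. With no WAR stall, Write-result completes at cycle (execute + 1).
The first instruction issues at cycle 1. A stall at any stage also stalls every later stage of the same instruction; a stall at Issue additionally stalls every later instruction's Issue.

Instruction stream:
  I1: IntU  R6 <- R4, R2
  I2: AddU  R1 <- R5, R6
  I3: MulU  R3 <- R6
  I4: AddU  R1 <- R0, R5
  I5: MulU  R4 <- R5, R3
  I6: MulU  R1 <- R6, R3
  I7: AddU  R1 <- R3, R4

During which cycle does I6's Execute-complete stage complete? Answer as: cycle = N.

cycle = 20

cycle 1: I1→IntU
cycle 2: I1 RO | I2→AddU
cycle 3: I1 EX | I3→MulU
cycle 4: I1 WR R6
cycle 5: I2 RO | I3 RO
cycle 7: I2 EX
cycle 8: I2 WR R1 | I3 EX
cycle 9: I3 WR R3 | I4→AddU
cycle 10: I4 RO | I5→MulU
cycle 11: I5 RO
cycle 12: I4 EX
cycle 13: I4 WR R1
cycle 14: I5 EX
cycle 15: I5 WR R4
cycle 16: I6→MulU
cycle 17: I6 RO
cycle 20: I6 EX
cycle 21: I6 WR R1
cycle 22: I7→AddU
cycle 23: I7 RO
cycle 25: I7 EX
cycle 26: I7 WR R1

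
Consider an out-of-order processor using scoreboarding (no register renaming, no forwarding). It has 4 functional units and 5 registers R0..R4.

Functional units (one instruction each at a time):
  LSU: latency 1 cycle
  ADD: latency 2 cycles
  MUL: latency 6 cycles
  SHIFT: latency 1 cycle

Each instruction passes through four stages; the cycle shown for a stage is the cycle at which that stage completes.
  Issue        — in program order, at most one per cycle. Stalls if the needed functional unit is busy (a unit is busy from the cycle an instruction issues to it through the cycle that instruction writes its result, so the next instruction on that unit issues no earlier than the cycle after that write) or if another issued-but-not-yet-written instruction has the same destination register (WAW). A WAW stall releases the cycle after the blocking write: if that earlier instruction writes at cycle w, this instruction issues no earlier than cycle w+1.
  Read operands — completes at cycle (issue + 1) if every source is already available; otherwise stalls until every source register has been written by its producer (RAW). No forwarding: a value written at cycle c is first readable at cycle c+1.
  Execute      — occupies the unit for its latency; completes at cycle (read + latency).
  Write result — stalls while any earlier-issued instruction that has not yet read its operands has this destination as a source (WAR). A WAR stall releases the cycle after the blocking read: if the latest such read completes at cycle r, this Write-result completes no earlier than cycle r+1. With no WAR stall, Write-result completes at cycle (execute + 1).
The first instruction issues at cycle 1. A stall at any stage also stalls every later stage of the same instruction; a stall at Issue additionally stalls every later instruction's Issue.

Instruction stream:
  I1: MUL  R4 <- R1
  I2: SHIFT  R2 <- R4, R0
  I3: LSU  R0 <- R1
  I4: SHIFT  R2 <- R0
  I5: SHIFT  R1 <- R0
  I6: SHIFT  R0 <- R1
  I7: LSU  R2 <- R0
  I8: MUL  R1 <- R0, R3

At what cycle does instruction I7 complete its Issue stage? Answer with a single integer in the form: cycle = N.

cycle = 22

t=1  I1 dispatched to MUL
t=2  I1 operands ready, I2 dispatched to SHIFT
t=3  I3 dispatched to LSU
t=4  I3 operands ready
t=5  I3 complete
t=8  I1 complete
t=9  R4←I1
t=10  I2 operands ready
t=11  I2 complete, R0←I3
t=12  R2←I2
t=13  I4 dispatched to SHIFT
t=14  I4 operands ready
t=15  I4 complete
t=16  R2←I4
t=17  I5 dispatched to SHIFT
t=18  I5 operands ready
t=19  I5 complete
t=20  R1←I5
t=21  I6 dispatched to SHIFT
t=22  I6 operands ready, I7 dispatched to LSU
t=23  I6 complete, I8 dispatched to MUL
t=24  R0←I6
t=25  I7 operands ready, I8 operands ready
t=26  I7 complete
t=27  R2←I7
t=31  I8 complete
t=32  R1←I8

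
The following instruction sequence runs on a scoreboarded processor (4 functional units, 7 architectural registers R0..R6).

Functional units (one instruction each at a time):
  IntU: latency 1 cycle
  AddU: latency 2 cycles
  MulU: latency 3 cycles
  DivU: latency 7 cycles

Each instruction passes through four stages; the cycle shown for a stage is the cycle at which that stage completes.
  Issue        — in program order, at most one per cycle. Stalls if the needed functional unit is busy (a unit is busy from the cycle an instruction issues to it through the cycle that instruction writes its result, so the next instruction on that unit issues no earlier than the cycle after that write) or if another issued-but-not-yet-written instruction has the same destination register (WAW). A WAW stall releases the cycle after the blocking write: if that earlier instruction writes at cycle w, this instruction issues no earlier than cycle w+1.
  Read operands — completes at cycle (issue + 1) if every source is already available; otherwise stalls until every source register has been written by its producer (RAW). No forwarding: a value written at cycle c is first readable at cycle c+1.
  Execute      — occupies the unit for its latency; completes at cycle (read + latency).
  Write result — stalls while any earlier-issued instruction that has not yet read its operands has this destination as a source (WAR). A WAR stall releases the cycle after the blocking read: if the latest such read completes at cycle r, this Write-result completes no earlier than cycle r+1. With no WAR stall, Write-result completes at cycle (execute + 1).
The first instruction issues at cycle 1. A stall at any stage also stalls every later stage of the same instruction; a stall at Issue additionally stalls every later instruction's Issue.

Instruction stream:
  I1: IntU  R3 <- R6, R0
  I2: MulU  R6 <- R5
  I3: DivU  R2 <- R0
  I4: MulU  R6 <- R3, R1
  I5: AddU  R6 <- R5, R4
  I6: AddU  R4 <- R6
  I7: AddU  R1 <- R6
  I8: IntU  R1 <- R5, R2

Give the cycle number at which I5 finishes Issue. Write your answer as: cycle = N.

[1] I1 issues→IntU
[2] I1 reads; I2 issues→MulU
[3] I1 exec-done; I2 reads; I3 issues→DivU
[4] I1 writes R3; I3 reads
[6] I2 exec-done
[7] I2 writes R6
[8] I4 issues→MulU
[9] I4 reads
[11] I3 exec-done
[12] I3 writes R2; I4 exec-done
[13] I4 writes R6
[14] I5 issues→AddU
[15] I5 reads
[17] I5 exec-done
[18] I5 writes R6
[19] I6 issues→AddU
[20] I6 reads
[22] I6 exec-done
[23] I6 writes R4
[24] I7 issues→AddU
[25] I7 reads
[27] I7 exec-done
[28] I7 writes R1
[29] I8 issues→IntU
[30] I8 reads
[31] I8 exec-done
[32] I8 writes R1

cycle = 14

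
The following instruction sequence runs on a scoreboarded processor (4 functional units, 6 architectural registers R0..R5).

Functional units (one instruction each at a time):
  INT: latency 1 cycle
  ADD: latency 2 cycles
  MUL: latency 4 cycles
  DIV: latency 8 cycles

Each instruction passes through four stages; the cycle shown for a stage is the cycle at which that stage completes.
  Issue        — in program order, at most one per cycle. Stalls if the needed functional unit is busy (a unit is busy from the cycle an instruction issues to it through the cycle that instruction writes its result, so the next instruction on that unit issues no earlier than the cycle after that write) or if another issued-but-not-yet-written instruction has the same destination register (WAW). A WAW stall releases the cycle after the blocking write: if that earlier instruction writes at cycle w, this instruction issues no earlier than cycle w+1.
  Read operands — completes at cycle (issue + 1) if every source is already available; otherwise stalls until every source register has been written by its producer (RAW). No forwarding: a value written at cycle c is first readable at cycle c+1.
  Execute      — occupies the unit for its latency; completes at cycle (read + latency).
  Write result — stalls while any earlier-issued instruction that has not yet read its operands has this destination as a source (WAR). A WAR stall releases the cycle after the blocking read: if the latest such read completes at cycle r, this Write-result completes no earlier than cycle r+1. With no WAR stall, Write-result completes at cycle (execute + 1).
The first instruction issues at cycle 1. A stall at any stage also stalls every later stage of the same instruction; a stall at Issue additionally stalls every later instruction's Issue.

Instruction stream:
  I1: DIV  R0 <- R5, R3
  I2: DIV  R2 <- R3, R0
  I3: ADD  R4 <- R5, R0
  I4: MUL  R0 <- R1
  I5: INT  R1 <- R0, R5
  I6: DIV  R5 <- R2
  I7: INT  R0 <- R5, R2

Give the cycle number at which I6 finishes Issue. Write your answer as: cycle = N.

t=1  issue I1 (DIV)
t=2  I1 read-ops
t=10  I1 finished on DIV
t=11  I1→R0
t=12  issue I2 (DIV)
t=13  I2 read-ops | issue I3 (ADD)
t=14  I3 read-ops | issue I4 (MUL)
t=15  I4 read-ops | issue I5 (INT)
t=16  I3 finished on ADD
t=17  I3→R4
t=19  I4 finished on MUL
t=20  I4→R0
t=21  I2 finished on DIV | I5 read-ops
t=22  I2→R2 | I5 finished on INT
t=23  I5→R1 | issue I6 (DIV)
t=24  I6 read-ops | issue I7 (INT)
t=32  I6 finished on DIV
t=33  I6→R5
t=34  I7 read-ops
t=35  I7 finished on INT
t=36  I7→R0

cycle = 23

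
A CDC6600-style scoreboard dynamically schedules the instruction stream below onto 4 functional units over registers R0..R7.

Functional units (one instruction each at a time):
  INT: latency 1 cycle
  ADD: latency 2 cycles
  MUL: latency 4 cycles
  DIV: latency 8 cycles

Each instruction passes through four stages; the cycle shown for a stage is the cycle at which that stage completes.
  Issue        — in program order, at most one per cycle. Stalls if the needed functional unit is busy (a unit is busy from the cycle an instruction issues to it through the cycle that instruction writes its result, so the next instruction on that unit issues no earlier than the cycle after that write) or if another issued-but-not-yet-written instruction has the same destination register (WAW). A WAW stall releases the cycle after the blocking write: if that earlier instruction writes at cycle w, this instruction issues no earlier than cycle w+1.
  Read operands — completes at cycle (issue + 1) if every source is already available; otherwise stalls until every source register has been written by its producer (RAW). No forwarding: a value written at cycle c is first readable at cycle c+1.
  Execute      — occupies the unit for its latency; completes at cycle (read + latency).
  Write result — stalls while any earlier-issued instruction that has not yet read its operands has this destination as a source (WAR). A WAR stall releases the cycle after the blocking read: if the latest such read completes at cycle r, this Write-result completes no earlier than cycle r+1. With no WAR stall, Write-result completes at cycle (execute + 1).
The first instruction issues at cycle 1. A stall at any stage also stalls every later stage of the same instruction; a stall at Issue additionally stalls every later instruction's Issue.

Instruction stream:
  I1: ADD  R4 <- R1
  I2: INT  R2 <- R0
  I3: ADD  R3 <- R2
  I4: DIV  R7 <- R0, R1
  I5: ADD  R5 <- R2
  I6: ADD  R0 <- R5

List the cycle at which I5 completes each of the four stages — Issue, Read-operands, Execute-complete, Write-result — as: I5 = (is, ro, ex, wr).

c1: I1 dispatched to ADD
c2: I1 operands ready · I2 dispatched to INT
c3: I2 operands ready
c4: I1 complete · I2 complete
c5: R4←I1 · R2←I2
c6: I3 dispatched to ADD
c7: I3 operands ready · I4 dispatched to DIV
c8: I4 operands ready
c9: I3 complete
c10: R3←I3
c11: I5 dispatched to ADD
c12: I5 operands ready
c14: I5 complete
c15: R5←I5
c16: I4 complete · I6 dispatched to ADD
c17: R7←I4 · I6 operands ready
c19: I6 complete
c20: R0←I6

I5 = (11, 12, 14, 15)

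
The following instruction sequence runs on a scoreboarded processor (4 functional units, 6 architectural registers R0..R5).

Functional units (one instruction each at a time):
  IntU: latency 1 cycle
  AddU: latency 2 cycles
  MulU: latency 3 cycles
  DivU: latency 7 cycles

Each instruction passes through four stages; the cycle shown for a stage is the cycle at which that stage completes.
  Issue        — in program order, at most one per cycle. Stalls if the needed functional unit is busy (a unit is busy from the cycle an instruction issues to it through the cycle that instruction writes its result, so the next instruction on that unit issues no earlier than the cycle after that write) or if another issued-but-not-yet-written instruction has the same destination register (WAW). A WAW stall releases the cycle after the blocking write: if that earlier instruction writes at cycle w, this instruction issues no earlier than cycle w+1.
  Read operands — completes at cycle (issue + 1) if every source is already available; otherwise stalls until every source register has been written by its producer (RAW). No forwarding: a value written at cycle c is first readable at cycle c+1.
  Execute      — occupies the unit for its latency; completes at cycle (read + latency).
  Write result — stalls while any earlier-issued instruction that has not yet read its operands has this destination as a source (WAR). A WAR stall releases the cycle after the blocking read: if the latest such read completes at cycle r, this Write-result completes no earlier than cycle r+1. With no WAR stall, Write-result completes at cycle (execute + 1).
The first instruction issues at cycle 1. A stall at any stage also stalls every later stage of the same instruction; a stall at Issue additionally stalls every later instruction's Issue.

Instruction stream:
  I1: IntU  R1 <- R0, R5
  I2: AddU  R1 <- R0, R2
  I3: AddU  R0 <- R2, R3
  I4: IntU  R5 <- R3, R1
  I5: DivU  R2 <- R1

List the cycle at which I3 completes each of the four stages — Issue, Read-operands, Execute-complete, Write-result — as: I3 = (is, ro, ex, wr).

I3 = (10, 11, 13, 14)

I1 -> (1, 2, 3, 4)
I2 -> (5, 6, 8, 9)  // WAW R1: wait I1 write@4
I3 -> (10, 11, 13, 14)  // struct: AddU busy until I2 writes@9
I4 -> (11, 12, 13, 14)
I5 -> (12, 13, 20, 21)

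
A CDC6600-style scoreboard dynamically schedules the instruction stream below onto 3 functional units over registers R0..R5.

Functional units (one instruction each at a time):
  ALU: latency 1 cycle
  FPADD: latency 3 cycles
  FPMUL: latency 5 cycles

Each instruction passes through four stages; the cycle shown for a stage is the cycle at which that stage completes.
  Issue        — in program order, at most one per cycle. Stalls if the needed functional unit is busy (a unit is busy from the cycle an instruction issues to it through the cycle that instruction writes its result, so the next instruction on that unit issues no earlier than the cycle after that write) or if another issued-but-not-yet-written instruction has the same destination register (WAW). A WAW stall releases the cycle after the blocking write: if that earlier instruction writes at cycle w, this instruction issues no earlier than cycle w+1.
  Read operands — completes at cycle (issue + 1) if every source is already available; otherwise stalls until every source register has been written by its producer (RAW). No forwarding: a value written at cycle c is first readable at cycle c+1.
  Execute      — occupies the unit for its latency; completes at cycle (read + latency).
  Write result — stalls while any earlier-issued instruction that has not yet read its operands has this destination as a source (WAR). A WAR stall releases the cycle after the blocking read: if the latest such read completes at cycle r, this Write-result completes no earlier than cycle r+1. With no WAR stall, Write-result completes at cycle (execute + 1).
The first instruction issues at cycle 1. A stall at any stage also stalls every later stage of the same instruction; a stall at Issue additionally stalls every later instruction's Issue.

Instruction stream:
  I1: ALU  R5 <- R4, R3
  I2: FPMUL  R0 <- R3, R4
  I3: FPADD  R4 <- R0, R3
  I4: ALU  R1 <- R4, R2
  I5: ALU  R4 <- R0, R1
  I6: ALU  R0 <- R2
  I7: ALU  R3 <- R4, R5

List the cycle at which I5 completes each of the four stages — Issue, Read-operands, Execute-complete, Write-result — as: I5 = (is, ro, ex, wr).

I1  is:1  ro:2  ex:3  wr:4
I2  is:2  ro:3  ex:8  wr:9
I3  is:3  ro:10  ex:13  wr:14  — RAW R0: wait I2 write@9
I4  is:5  ro:15  ex:16  wr:17  — struct: ALU busy until I1 writes@4, RAW R4: wait I3 write@14
I5  is:18  ro:19  ex:20  wr:21  — struct: ALU busy until I4 writes@17
I6  is:22  ro:23  ex:24  wr:25  — struct: ALU busy until I5 writes@21
I7  is:26  ro:27  ex:28  wr:29  — struct: ALU busy until I6 writes@25

I5 = (18, 19, 20, 21)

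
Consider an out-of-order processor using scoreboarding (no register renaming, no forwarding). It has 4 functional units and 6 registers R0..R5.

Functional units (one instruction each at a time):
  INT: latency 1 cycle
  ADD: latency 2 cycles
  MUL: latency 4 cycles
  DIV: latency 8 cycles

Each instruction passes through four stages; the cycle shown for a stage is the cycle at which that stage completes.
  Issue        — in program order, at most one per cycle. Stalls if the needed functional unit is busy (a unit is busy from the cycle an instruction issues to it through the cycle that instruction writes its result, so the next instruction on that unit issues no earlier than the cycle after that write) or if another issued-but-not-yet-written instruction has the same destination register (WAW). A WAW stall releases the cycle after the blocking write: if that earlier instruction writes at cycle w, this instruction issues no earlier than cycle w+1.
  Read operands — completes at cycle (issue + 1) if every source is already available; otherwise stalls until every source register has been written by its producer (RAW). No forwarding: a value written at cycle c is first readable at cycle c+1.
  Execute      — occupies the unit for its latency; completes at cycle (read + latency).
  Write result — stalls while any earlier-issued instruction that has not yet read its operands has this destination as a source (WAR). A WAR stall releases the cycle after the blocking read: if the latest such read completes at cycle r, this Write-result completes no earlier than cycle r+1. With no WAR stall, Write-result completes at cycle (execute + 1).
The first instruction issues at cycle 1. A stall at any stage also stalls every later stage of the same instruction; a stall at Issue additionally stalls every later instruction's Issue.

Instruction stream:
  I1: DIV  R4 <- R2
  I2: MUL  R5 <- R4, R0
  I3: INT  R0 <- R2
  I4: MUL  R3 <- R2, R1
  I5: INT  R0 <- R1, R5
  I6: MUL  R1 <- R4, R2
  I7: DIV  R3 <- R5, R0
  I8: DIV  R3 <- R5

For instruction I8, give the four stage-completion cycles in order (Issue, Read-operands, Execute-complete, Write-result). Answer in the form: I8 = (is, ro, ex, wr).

[1] I1 dispatched to DIV
[2] I1 operands ready · I2 dispatched to MUL
[3] I3 dispatched to INT
[4] I3 operands ready
[5] I3 complete
[10] I1 complete
[11] R4←I1
[12] I2 operands ready
[13] R0←I3
[16] I2 complete
[17] R5←I2
[18] I4 dispatched to MUL
[19] I4 operands ready · I5 dispatched to INT
[20] I5 operands ready
[21] I5 complete
[22] R0←I5
[23] I4 complete
[24] R3←I4
[25] I6 dispatched to MUL
[26] I6 operands ready · I7 dispatched to DIV
[27] I7 operands ready
[30] I6 complete
[31] R1←I6
[35] I7 complete
[36] R3←I7
[37] I8 dispatched to DIV
[38] I8 operands ready
[46] I8 complete
[47] R3←I8

I8 = (37, 38, 46, 47)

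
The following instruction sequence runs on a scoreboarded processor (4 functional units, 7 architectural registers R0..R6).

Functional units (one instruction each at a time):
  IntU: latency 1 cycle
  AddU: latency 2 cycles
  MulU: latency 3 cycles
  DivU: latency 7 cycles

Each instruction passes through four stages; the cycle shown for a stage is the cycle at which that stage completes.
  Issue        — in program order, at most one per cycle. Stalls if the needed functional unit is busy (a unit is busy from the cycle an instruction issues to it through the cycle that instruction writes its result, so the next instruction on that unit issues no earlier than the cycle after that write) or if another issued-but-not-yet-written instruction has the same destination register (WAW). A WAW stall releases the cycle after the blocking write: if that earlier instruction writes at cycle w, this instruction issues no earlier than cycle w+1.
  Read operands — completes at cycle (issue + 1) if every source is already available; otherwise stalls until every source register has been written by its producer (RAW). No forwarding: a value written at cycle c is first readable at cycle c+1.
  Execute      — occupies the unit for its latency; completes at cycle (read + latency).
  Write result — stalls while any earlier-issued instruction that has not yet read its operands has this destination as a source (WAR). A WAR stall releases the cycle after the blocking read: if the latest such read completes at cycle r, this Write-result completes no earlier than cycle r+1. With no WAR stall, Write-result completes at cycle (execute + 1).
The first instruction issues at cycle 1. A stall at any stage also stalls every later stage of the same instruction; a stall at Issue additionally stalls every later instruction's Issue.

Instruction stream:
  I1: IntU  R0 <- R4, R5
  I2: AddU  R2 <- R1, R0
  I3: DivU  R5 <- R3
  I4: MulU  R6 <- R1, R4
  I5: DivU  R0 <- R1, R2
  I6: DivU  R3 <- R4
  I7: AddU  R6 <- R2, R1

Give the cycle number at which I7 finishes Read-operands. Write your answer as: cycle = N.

  I1 | 1 | 2 | 3 | 4
  I2 | 2 | 5 | 7 | 8   RAW R0: wait I1 write@4
  I3 | 3 | 4 | 11 | 12
  I4 | 4 | 5 | 8 | 9
  I5 | 13 | 14 | 21 | 22   struct: DivU busy until I3 writes@12
  I6 | 23 | 24 | 31 | 32   struct: DivU busy until I5 writes@22
  I7 | 24 | 25 | 27 | 28

cycle = 25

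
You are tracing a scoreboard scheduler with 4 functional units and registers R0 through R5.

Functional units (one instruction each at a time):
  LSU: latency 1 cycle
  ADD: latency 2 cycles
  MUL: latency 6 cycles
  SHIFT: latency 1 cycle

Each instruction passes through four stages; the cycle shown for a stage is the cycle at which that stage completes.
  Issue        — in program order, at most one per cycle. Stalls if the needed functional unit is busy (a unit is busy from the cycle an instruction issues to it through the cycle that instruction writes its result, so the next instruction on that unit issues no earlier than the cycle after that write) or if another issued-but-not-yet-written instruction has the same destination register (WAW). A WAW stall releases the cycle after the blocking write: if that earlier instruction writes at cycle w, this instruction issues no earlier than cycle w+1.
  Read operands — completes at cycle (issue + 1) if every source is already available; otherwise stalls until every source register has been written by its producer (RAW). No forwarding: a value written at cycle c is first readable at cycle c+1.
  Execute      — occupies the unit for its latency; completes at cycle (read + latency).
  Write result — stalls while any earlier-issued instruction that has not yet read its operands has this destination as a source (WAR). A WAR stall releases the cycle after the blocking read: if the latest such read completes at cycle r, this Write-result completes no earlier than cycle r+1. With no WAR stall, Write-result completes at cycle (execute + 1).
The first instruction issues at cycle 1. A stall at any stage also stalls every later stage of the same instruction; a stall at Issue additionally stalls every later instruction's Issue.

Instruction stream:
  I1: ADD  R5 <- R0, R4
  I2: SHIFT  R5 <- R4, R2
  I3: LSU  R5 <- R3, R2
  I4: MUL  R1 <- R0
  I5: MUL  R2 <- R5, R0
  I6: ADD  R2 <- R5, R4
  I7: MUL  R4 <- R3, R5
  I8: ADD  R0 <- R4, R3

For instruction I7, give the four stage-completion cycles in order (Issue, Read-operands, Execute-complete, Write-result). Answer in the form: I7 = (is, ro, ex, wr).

I1: IS=1 RO=2 EX=4 WR=5
I2: IS=6 RO=7 EX=8 WR=9  [WAW R5: wait I1 write@5]
I3: IS=10 RO=11 EX=12 WR=13  [WAW R5: wait I2 write@9]
I4: IS=11 RO=12 EX=18 WR=19
I5: IS=20 RO=21 EX=27 WR=28  [struct: MUL busy until I4 writes@19]
I6: IS=29 RO=30 EX=32 WR=33  [WAW R2: wait I5 write@28]
I7: IS=30 RO=31 EX=37 WR=38
I8: IS=34 RO=39 EX=41 WR=42  [struct: ADD busy until I6 writes@33; RAW R4: wait I7 write@38]

I7 = (30, 31, 37, 38)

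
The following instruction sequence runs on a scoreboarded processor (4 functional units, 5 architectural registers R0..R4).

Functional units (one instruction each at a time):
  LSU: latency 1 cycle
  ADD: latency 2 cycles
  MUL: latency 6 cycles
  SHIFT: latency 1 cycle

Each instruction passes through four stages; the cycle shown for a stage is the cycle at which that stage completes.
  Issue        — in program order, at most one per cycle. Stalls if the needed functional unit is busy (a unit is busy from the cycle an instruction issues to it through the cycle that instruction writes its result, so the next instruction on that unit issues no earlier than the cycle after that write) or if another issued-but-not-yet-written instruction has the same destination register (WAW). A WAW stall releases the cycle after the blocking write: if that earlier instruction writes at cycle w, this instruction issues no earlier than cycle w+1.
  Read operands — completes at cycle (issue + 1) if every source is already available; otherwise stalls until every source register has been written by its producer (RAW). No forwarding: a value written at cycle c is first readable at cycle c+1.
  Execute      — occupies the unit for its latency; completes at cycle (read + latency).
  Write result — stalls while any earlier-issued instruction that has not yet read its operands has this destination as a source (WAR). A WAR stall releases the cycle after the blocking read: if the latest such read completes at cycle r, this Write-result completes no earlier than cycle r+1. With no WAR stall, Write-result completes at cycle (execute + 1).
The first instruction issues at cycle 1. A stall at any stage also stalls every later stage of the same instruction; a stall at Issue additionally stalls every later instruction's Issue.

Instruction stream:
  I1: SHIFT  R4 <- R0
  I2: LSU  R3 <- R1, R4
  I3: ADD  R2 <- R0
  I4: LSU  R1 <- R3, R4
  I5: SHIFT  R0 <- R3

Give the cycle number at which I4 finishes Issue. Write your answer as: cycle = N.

t=1  I1→SHIFT
t=2  I1 RO, I2→LSU
t=3  I1 EX, I3→ADD
t=4  I1 WR R4, I3 RO
t=5  I2 RO
t=6  I2 EX, I3 EX
t=7  I2 WR R3, I3 WR R2
t=8  I4→LSU
t=9  I4 RO, I5→SHIFT
t=10  I4 EX, I5 RO
t=11  I4 WR R1, I5 EX
t=12  I5 WR R0

cycle = 8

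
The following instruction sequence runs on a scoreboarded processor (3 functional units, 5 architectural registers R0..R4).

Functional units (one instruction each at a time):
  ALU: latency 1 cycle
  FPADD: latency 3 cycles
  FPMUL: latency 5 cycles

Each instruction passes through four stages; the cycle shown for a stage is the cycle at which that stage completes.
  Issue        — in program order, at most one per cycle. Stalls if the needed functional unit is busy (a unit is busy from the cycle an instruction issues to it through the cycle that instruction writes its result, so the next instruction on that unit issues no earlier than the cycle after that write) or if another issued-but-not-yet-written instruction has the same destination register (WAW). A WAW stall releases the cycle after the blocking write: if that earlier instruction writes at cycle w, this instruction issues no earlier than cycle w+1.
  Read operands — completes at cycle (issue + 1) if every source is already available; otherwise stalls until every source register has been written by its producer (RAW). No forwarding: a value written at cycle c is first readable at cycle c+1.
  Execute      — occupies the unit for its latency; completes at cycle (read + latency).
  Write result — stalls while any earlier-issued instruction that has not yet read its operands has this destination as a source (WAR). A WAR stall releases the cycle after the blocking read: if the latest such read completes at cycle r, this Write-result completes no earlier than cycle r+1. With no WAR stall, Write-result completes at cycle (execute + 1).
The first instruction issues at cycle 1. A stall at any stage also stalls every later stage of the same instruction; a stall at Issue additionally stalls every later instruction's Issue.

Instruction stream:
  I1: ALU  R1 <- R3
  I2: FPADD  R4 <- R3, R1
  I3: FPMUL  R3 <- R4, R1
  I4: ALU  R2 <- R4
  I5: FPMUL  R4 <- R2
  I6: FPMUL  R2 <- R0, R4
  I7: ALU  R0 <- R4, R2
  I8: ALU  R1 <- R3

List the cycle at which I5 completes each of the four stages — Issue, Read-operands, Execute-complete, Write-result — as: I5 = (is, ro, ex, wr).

I5 = (17, 18, 23, 24)

[I1] 1/2/3/4
[I2] 2/5/8/9  (RAW R1: wait I1 write@4)
[I3] 3/10/15/16  (RAW R4: wait I2 write@9)
[I4] 5/10/11/12  (struct: ALU busy until I1 writes@4; RAW R4: wait I2 write@9)
[I5] 17/18/23/24  (struct: FPMUL busy until I3 writes@16)
[I6] 25/26/31/32  (struct: FPMUL busy until I5 writes@24)
[I7] 26/33/34/35  (RAW R2: wait I6 write@32)
[I8] 36/37/38/39  (struct: ALU busy until I7 writes@35)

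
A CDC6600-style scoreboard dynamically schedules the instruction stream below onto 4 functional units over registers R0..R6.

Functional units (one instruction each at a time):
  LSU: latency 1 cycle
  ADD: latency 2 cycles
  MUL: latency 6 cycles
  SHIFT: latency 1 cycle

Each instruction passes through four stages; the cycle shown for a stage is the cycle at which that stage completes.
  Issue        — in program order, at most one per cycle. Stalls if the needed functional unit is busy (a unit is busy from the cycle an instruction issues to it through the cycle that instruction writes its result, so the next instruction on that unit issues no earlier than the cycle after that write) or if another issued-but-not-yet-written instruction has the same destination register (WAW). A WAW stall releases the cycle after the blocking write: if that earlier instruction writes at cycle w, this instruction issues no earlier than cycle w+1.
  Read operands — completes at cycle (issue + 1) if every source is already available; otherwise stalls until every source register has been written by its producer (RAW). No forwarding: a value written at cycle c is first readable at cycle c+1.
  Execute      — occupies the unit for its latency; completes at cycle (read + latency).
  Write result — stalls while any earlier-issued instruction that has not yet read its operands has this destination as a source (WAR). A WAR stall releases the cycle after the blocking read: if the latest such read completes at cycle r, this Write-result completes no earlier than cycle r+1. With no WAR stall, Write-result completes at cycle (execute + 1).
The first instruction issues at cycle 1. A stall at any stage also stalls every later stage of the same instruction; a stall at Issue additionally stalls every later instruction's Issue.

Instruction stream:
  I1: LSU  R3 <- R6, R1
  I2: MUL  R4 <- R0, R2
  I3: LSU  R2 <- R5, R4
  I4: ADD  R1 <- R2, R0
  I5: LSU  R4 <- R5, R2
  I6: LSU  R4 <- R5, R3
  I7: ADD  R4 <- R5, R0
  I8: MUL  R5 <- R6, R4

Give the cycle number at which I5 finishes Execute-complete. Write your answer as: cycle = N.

cycle = 16

[I1] 1/2/3/4
[I2] 2/3/9/10
[I3] 5/11/12/13  (struct: LSU busy until I1 writes@4; RAW R4: wait I2 write@10)
[I4] 6/14/16/17  (RAW R2: wait I3 write@13)
[I5] 14/15/16/17  (struct: LSU busy until I3 writes@13)
[I6] 18/19/20/21  (struct: LSU busy until I5 writes@17)
[I7] 22/23/25/26  (WAW R4: wait I6 write@21)
[I8] 23/27/33/34  (RAW R4: wait I7 write@26)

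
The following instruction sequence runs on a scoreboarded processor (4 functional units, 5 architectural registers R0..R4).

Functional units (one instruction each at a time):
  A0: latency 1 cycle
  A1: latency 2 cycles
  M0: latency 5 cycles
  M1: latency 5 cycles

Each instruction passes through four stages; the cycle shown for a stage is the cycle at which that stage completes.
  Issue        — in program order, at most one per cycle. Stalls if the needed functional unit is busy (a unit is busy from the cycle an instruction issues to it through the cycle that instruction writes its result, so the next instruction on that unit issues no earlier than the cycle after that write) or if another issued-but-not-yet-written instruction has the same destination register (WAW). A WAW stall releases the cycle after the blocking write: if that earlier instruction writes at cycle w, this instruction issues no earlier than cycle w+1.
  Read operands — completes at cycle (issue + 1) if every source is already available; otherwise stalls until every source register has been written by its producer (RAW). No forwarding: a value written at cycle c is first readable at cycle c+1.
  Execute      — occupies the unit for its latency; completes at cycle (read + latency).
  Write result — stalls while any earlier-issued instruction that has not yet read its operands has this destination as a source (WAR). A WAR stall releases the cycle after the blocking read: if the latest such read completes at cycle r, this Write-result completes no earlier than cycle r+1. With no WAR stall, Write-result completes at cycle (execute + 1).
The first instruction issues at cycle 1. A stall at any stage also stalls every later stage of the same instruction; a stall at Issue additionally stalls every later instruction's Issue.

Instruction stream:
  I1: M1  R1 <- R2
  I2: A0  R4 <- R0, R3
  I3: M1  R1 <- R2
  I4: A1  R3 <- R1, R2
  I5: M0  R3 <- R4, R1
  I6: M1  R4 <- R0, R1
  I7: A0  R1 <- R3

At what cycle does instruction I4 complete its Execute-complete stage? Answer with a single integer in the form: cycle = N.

cycle = 19

I1  is:1  ro:2  ex:7  wr:8
I2  is:2  ro:3  ex:4  wr:5
I3  is:9  ro:10  ex:15  wr:16  — struct: M1 busy until I1 writes@8
I4  is:10  ro:17  ex:19  wr:20  — RAW R1: wait I3 write@16
I5  is:21  ro:22  ex:27  wr:28  — WAW R3: wait I4 write@20
I6  is:22  ro:23  ex:28  wr:29
I7  is:23  ro:29  ex:30  wr:31  — RAW R3: wait I5 write@28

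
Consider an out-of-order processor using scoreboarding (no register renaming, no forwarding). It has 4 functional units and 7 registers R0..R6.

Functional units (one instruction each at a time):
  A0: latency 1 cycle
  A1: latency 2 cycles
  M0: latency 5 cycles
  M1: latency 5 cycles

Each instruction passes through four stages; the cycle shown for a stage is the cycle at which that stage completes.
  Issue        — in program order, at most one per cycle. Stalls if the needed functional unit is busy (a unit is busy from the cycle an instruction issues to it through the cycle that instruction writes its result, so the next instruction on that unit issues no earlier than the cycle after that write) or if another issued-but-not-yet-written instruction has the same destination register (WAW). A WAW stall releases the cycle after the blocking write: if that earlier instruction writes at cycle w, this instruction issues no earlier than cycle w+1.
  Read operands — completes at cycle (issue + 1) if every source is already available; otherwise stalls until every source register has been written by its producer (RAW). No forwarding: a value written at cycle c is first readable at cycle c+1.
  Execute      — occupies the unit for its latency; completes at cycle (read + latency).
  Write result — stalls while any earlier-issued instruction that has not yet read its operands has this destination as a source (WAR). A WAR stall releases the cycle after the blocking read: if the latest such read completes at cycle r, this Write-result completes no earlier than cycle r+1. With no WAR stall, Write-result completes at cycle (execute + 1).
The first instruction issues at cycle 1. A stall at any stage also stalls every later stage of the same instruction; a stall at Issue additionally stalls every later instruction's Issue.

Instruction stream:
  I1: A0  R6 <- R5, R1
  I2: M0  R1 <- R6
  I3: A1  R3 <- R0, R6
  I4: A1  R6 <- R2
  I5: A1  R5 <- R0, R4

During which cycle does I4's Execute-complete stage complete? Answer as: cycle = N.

I1  is:1  ro:2  ex:3  wr:4
I2  is:2  ro:5  ex:10  wr:11  — RAW R6: wait I1 write@4
I3  is:3  ro:5  ex:7  wr:8  — RAW R6: wait I1 write@4
I4  is:9  ro:10  ex:12  wr:13  — struct: A1 busy until I3 writes@8
I5  is:14  ro:15  ex:17  wr:18  — struct: A1 busy until I4 writes@13

cycle = 12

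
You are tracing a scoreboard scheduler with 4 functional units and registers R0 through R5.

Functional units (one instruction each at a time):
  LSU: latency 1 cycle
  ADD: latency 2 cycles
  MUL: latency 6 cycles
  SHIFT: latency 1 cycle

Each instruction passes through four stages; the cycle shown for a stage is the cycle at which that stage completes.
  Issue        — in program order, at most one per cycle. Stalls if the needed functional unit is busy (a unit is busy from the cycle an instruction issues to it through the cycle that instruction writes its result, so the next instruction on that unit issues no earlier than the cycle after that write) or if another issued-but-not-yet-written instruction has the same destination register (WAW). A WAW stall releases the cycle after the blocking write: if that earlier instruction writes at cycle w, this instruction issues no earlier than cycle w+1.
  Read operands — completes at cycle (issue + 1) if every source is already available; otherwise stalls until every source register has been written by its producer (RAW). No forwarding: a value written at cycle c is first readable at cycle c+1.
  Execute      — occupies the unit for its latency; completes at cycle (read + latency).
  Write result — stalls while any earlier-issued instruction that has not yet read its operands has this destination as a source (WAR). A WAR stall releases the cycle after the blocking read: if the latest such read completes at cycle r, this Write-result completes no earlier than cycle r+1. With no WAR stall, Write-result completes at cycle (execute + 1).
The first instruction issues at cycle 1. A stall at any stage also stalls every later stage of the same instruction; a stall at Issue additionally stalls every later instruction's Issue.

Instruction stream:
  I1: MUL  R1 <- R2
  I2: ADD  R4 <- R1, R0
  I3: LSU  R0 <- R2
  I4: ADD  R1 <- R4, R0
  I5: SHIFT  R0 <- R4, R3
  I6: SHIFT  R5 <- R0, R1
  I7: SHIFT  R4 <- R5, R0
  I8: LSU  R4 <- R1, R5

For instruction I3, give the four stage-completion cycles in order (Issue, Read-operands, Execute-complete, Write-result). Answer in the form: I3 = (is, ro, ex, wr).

t=1  I1 issues→MUL
t=2  I1 reads, I2 issues→ADD
t=3  I3 issues→LSU
t=4  I3 reads
t=5  I3 exec-done
t=8  I1 exec-done
t=9  I1 writes R1
t=10  I2 reads
t=11  I3 writes R0
t=12  I2 exec-done
t=13  I2 writes R4
t=14  I4 issues→ADD
t=15  I4 reads, I5 issues→SHIFT
t=16  I5 reads
t=17  I4 exec-done, I5 exec-done
t=18  I4 writes R1, I5 writes R0
t=19  I6 issues→SHIFT
t=20  I6 reads
t=21  I6 exec-done
t=22  I6 writes R5
t=23  I7 issues→SHIFT
t=24  I7 reads
t=25  I7 exec-done
t=26  I7 writes R4
t=27  I8 issues→LSU
t=28  I8 reads
t=29  I8 exec-done
t=30  I8 writes R4

I3 = (3, 4, 5, 11)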